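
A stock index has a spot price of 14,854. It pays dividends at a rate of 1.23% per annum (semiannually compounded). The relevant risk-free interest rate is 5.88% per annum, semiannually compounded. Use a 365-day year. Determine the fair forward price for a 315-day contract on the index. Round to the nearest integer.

15,451

F = S · (1+r/2)^(2T) / (1+q/2)^(2T)
= 14854 × 1.051285 / 1.010639 = 14854 × 1.040218
F = 15,451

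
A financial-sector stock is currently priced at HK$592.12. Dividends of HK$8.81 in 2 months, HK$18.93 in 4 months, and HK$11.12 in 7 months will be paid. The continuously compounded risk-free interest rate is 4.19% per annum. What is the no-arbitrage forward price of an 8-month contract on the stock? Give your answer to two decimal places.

PV(dividends) I = 8.81·e^(−0.0419·2/12) + 18.93·e^(−0.0419·4/12) + 11.12·e^(−0.0419·7/12)
I = 8.7487 + 18.6674 + 10.8515 = 38.2676
F = (S − I)·e^(rT) = (592.12 − 38.2676) · e^(0.0419·8/12)
= 553.8524 · e^0.027933 = 553.8524 × 1.028327 = HK$569.54

HK$569.54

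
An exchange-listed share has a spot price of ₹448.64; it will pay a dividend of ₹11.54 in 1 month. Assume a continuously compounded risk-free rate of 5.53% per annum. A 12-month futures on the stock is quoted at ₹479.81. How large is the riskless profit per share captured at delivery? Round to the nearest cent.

₹17.80 per share

PV(dividends) I = 11.54·e^(−0.0553·1/12) = 11.4869
Fair futures F* = (S − I)·e^(rT) = (448.64 − 11.4869)·e^0.055300 = 437.1531 × 1.056858 = 462.0088
Market ₹479.81 > fair 462.0088: forward overpriced → cash-and-carry (borrow at r, buy the stock and collect the dividends, short the forward).
Profit at T = |F_mkt − F*| = |479.81 − 462.0088| = ₹17.80 per share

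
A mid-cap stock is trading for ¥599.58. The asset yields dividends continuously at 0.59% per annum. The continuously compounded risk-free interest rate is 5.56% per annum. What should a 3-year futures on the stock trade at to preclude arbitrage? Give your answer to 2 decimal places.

F = S·e^((r − q)T) = 599.58 · e^((0.0556 − 0.0059) × 3)
= 599.58 · e^0.149100 = 599.58 × 1.160789
F = ¥695.99

¥695.99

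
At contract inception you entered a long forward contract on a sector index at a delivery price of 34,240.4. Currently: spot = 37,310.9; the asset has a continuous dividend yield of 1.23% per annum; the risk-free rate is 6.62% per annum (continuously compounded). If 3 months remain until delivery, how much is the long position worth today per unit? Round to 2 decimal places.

3517.96

Current fair forward for the remaining 3 months: F = S·e^((r − q)·T), (r − q) = 0.0662 − 0.0123 = 0.0539
F = 37310.9 · e^(0.0539 × 3/12) = 37310.9 × 1.01356620 = 37817.0671
Value of long forward = (F − K)·e^(−rT) = (37817.0671 − 34240.4) · e^(−0.0662·3/12)
= 3576.6671 × 0.98358620 = 3517.96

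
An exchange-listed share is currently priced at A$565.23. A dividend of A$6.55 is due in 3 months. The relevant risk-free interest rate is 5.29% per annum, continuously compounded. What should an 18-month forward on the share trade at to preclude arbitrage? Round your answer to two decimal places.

A$604.91

PV(dividends) I = 6.55·e^(−0.0529·3/12)
I = 6.4639
F = (S − I)·e^(rT) = (565.23 − 6.4639) · e^(0.0529·18/12)
= 558.7661 · e^0.079350 = 558.7661 × 1.082583 = A$604.91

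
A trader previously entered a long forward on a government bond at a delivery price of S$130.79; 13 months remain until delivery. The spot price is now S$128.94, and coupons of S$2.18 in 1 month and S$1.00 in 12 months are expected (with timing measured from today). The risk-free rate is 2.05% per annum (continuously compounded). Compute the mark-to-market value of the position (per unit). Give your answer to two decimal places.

-S$2.13

PV(remaining coupons) I = 2.18·e^(−0.0205·1/12) + 1.00·e^(−0.0205·12/12) = 3.1560
Current forward F = (S − I)·e^(rT) = (128.94 − 3.1560)·e^(0.0205·13/12) = 125.7840 × 1.022457 = 128.6087
Value (long) = (F − K)·e^(−rT) = (128.6087 − 130.79) × 0.978036 = -2.1334
Value = -S$2.13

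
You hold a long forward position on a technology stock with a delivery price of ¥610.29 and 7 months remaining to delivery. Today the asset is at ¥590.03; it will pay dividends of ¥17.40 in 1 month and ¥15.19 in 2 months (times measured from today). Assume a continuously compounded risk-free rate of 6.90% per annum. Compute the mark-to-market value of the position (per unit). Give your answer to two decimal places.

PV(remaining dividends) I = 17.40·e^(−0.0690·1/12) + 15.19·e^(−0.0690·2/12) = 32.3166
Current forward F = (S − I)·e^(rT) = (590.03 − 32.3166)·e^(0.0690·7/12) = 557.7134 × 1.041071 = 580.6192
Value (long) = (F − K)·e^(−rT) = (580.6192 − 610.29) × 0.960549 = -28.5003
Value = -¥28.50

-¥28.50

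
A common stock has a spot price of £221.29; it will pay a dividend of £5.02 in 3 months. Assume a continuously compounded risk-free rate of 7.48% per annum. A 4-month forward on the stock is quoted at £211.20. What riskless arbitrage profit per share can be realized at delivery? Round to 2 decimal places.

£10.63 per share

PV(dividends) I = 5.02·e^(−0.0748·3/12) = 4.9270
Fair forward F* = (S − I)·e^(rT) = (221.29 − 4.9270)·e^0.024933 = 216.3630 × 1.025246 = 221.8253
Market £211.20 < fair 221.8253: forward underpriced → reverse cash-and-carry (short the stock, invest proceeds at r, pay the dividends, go long the forward).
Profit at T = |F_mkt − F*| = |211.20 − 221.8253| = £10.63 per share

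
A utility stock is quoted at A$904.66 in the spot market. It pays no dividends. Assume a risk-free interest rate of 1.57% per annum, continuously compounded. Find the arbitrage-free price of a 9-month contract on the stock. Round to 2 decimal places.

A$915.38

F = S·e^(rT) = 904.66 · e^(0.0157 × 9/12)
= 904.66 · e^0.011775 = 904.66 × 1.011845
F = A$915.38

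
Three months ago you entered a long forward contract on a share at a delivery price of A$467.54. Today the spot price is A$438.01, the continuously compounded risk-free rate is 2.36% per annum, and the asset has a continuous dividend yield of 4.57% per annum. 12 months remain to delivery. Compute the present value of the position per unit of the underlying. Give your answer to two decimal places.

Current fair forward for the remaining 12 months: F = S·e^((r − q)·T), (r − q) = 0.0236 − 0.0457 = -0.0221
F = 438.01 · e^(-0.0221 × 12/12) = 438.01 × 0.978142 = 428.4360
Value of long forward = (F − K)·e^(−rT) = (428.4360 − 467.54) · e^(−0.0236·12/12)
= -39.1040 × 0.976676 = -38.19

-A$38.19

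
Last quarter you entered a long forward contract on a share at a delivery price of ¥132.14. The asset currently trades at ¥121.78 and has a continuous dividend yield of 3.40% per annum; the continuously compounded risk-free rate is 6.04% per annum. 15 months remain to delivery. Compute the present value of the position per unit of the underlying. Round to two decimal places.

Current fair forward for the remaining 15 months: F = S·e^((r − q)·T), (r − q) = 0.0604 − 0.0340 = 0.0264
F = 121.78 · e^(0.0264 × 15/12) = 121.78 × 1.033551 = 125.8658
Value of long forward = (F − K)·e^(−rT) = (125.8658 − 132.14) · e^(−0.0604·15/12)
= -6.2742 × 0.927280 = -5.82

-¥5.82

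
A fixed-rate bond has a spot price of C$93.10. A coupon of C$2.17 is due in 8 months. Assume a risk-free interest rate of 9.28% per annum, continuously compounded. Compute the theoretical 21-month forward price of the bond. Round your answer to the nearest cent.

PV(coupons) I = 2.17·e^(−0.0928·8/12)
I = 2.0398
F = (S − I)·e^(rT) = (93.10 − 2.0398) · e^(0.0928·21/12)
= 91.0602 · e^0.162400 = 91.0602 × 1.176331 = C$107.12

C$107.12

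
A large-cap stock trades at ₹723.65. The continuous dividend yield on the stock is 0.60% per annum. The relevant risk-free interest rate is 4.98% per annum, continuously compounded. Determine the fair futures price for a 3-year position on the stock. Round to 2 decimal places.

F = S·e^((r − q)T) = 723.65 · e^((0.0498 − 0.0060) × 3)
= 723.65 · e^0.131400 = 723.65 × 1.140424
F = ₹825.27

₹825.27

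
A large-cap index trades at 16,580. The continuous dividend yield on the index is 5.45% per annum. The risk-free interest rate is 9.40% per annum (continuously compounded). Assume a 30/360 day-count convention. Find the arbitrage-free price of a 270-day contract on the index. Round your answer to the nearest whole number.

F = S·e^((r − q)T) = 16580 · e^((0.0940 − 0.0545) × 270/360)
= 16580 · e^0.029625 = 16580 × 1.030068
F = 17,079

17,079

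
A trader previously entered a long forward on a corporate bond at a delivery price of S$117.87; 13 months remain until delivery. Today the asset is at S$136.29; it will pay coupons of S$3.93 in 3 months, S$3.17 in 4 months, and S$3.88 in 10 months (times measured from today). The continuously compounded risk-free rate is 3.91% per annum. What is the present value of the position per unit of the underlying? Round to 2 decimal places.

PV(remaining coupons) I = 3.93·e^(−0.0391·3/12) + 3.17·e^(−0.0391·4/12) + 3.88·e^(−0.0391·10/12) = 10.7763
Current forward F = (S − I)·e^(rT) = (136.29 − 10.7763)·e^(0.0391·13/12) = 125.5137 × 1.043268 = 130.9444
Value (long) = (F − K)·e^(−rT) = (130.9444 − 117.87) × 0.958526 = 12.5322
Value = S$12.53

S$12.53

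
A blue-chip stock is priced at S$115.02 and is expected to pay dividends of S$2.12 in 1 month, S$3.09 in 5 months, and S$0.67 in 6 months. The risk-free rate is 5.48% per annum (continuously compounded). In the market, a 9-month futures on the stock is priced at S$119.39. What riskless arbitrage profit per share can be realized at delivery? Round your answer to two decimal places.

S$5.57 per share

PV(dividends) I = 2.12·e^(−0.0548·1/12) + 3.09·e^(−0.0548·5/12) + 0.67·e^(−0.0548·6/12) = 5.7825
Fair futures F* = (S − I)·e^(rT) = (115.02 − 5.7825)·e^0.041100 = 109.2375 × 1.041956 = 113.8207
Market S$119.39 > fair 113.8207: forward overpriced → cash-and-carry (borrow at r, buy the stock and collect the dividends, short the forward).
Profit at T = |F_mkt − F*| = |119.39 − 113.8207| = S$5.57 per share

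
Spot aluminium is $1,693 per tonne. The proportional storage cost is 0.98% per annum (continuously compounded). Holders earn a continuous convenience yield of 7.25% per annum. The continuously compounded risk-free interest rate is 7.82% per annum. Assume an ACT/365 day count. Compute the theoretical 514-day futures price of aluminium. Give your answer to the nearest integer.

Net carry = r + u − y = 0.0782 + 0.0098 − 0.0725 = 0.0155
F = S·e^((r+u−y)T) = 1693 · e^(0.0155 × 514/365) = 1693 · e^0.021827
= 1693 × 1.022067 = $1,730 per tonne

$1,730 per tonne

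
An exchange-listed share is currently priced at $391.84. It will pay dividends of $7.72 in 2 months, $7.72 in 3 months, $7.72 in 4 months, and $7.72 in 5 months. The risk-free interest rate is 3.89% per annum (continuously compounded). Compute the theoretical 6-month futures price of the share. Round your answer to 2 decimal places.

PV(dividends) I = 7.72·e^(−0.0389·2/12) + 7.72·e^(−0.0389·3/12) + 7.72·e^(−0.0389·4/12) + 7.72·e^(−0.0389·5/12)
I = 7.6701 + 7.6453 + 7.6205 + 7.5959 = 30.5318
F = (S − I)·e^(rT) = (391.84 − 30.5318) · e^(0.0389·6/12)
= 361.3082 · e^0.019450 = 361.3082 × 1.019640 = $368.40

$368.40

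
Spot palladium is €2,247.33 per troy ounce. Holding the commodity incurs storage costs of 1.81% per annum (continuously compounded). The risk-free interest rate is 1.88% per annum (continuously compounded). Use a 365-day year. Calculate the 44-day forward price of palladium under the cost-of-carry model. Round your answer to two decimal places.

€2,257.35 per troy ounce

Net carry = r + u − y = 0.0188 + 0.0181 − 0.0000 = 0.0369
F = S·e^((r+u−y)T) = 2247.33 · e^(0.0369 × 44/365) = 2247.33 · e^0.00444822
= 2247.33 × 1.00445813 = €2,257.35 per troy ounce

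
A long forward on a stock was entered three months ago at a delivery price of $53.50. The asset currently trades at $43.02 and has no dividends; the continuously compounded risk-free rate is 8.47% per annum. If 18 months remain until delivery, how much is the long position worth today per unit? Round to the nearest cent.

Current fair forward for the remaining 18 months: F = S·e^(r·T), r = 0.0847
F = 43.02 · e^(0.0847 × 18/12) = 43.02 × 1.135474 = 48.8481
Value of long forward = (F − K)·e^(−rT) = (48.8481 − 53.50) · e^(−0.0847·18/12)
= -4.6519 × 0.880690 = -4.10

-$4.10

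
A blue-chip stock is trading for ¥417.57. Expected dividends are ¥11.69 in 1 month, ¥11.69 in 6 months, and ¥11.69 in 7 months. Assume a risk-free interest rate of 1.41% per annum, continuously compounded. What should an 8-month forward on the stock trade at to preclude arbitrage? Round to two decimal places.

¥386.31

PV(dividends) I = 11.69·e^(−0.0141·1/12) + 11.69·e^(−0.0141·6/12) + 11.69·e^(−0.0141·7/12)
I = 11.6763 + 11.6079 + 11.5942 = 34.8784
F = (S − I)·e^(rT) = (417.57 − 34.8784) · e^(0.0141·8/12)
= 382.6916 · e^0.009400 = 382.6916 × 1.009444 = ¥386.31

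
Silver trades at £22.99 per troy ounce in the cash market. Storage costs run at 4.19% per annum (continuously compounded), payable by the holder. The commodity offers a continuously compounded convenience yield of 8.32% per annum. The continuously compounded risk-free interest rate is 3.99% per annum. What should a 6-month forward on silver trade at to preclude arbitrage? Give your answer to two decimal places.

£22.97 per troy ounce

Net carry = r + u − y = 0.0399 + 0.0419 − 0.0832 = -0.0014
F = S·e^((r+u−y)T) = 22.99 · e^(-0.0014 × 6/12) = 22.99 · e^-0.000700
= 22.99 × 0.999300 = £22.97 per troy ounce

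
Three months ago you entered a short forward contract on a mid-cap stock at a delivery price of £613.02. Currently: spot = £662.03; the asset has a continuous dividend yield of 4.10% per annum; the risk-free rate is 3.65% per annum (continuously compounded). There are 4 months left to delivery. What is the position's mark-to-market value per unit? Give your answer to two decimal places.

Current fair forward for the remaining 4 months: F = S·e^((r − q)·T), (r − q) = 0.0365 − 0.0410 = -0.0045
F = 662.03 · e^(-0.0045 × 4/12) = 662.03 × 0.998501 = 661.0376
Value of long forward = (F − K)·e^(−rT) = (661.0376 − 613.02) · e^(−0.0365·4/12)
= 48.0176 × 0.987907 = 47.44
Short position value = −(long value) = -£47.44

-£47.44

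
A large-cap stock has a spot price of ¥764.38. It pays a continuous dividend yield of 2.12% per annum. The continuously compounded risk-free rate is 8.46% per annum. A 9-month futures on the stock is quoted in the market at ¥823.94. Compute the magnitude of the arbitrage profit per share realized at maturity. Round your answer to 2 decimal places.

¥22.34 per share

Fair futures: F* = S·e^(carry·T), with carry = (r − q) = 0.0846 − 0.0212 = 0.0634
F* = 764.38 · e^(0.0634 × 9/12) = 764.38 · e^0.047550 = 764.38 × 1.048699 = ¥801.6045
Market ¥823.94 > fair ¥801.6045: forward overpriced → cash-and-carry (buy spot, short the forward).
At maturity, profit = |F_mkt − F*| = |823.94 − 801.6045| = ¥22.34 per share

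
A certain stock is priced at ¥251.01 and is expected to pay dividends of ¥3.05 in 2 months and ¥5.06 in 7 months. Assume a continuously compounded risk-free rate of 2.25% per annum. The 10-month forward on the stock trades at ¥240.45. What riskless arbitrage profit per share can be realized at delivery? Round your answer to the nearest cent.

PV(dividends) I = 3.05·e^(−0.0225·2/12) + 5.06·e^(−0.0225·7/12) = 8.0326
Fair forward F* = (S − I)·e^(rT) = (251.01 − 8.0326)·e^0.018750 = 242.9774 × 1.018927 = 247.5762
Market ¥240.45 < fair 247.5762: forward underpriced → reverse cash-and-carry (short the stock, invest proceeds at r, pay the dividends, go long the forward).
Profit at T = |F_mkt − F*| = |240.45 − 247.5762| = ¥7.13 per share

¥7.13 per share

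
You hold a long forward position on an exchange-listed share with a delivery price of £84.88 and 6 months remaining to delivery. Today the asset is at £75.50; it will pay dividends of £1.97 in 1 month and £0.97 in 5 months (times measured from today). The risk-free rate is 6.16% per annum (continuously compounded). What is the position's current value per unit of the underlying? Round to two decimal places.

-£9.71

PV(remaining dividends) I = 1.97·e^(−0.0616·1/12) + 0.97·e^(−0.0616·5/12) = 2.9053
Current forward F = (S − I)·e^(rT) = (75.50 − 2.9053)·e^(0.0616·6/12) = 72.5947 × 1.031279 = 74.8654
Value (long) = (F − K)·e^(−rT) = (74.8654 − 84.88) × 0.969669 = -9.7108
Value = -£9.71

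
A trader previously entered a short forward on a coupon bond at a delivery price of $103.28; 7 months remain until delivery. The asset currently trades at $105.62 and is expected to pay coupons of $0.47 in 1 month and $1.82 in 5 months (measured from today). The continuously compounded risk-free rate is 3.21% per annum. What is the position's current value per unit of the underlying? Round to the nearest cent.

-$1.99

PV(remaining coupons) I = 0.47·e^(−0.0321·1/12) + 1.82·e^(−0.0321·5/12) = 2.2646
Current forward F = (S − I)·e^(rT) = (105.62 − 2.2646)·e^(0.0321·7/12) = 103.3554 × 1.018901 = 105.3089
Value (long) = (F − K)·e^(−rT) = (105.3089 − 103.28) × 0.981449 = 1.9913
Short position value = −(long value) = -$1.99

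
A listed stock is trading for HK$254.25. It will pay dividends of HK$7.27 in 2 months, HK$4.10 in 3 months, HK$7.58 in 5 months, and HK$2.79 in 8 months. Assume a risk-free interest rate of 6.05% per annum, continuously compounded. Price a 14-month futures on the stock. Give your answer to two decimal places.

HK$249.98

PV(dividends) I = 7.27·e^(−0.0605·2/12) + 4.10·e^(−0.0605·3/12) + 7.58·e^(−0.0605·5/12) + 2.79·e^(−0.0605·8/12)
I = 7.1971 + 4.0385 + 7.3913 + 2.6797 = 21.3066
F = (S − I)·e^(rT) = (254.25 − 21.3066) · e^(0.0605·14/12)
= 232.9434 · e^0.070583 = 232.9434 × 1.073134 = HK$249.98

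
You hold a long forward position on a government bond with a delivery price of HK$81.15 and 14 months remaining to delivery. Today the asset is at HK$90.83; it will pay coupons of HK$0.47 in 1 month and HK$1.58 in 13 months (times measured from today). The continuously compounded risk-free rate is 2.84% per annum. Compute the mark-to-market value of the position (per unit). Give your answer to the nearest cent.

HK$10.32

PV(remaining coupons) I = 0.47·e^(−0.0284·1/12) + 1.58·e^(−0.0284·13/12) = 2.0010
Current forward F = (S − I)·e^(rT) = (90.83 − 2.0010)·e^(0.0284·14/12) = 88.8290 × 1.033688 = 91.8215
Value (long) = (F − K)·e^(−rT) = (91.8215 − 81.15) × 0.967410 = 10.3237
Value = HK$10.32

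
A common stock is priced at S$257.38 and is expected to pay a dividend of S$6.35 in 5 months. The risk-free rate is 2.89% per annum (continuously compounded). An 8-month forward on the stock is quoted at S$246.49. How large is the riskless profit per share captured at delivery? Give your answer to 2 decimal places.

S$9.50 per share

PV(dividends) I = 6.35·e^(−0.0289·5/12) = 6.2740
Fair forward F* = (S − I)·e^(rT) = (257.38 − 6.2740)·e^0.019267 = 251.1060 × 1.019454 = 255.9910
Market S$246.49 < fair 255.9910: forward underpriced → reverse cash-and-carry (short the stock, invest proceeds at r, pay the dividends, go long the forward).
Profit at T = |F_mkt − F*| = |246.49 − 255.9910| = S$9.50 per share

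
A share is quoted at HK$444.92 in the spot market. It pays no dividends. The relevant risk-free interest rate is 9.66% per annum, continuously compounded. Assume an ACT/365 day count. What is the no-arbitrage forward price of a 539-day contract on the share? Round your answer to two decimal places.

F = S·e^(rT) = 444.92 · e^(0.0966 × 539/365)
= 444.92 · e^0.142650 = 444.92 × 1.153326
F = HK$513.14

HK$513.14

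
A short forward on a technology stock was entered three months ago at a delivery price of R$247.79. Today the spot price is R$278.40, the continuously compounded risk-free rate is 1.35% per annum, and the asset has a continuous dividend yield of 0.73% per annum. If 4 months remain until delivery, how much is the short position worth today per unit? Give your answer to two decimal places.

-R$31.05

Current fair forward for the remaining 4 months: F = S·e^((r − q)·T), (r − q) = 0.0135 − 0.0073 = 0.0062
F = 278.40 · e^(0.0062 × 4/12) = 278.40 × 1.002069 = 278.9760
Value of long forward = (F − K)·e^(−rT) = (278.9760 − 247.79) · e^(−0.0135·4/12)
= 31.1860 × 0.995510 = 31.05
Short position value = −(long value) = -R$31.05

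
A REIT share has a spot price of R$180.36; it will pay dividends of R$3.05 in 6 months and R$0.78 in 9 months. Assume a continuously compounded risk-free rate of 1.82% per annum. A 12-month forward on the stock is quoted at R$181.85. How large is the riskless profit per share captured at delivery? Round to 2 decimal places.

PV(dividends) I = 3.05·e^(−0.0182·6/12) + 0.78·e^(−0.0182·9/12) = 3.7918
Fair forward F* = (S − I)·e^(rT) = (180.36 − 3.7918)·e^0.018200 = 176.5682 × 1.018367 = 179.8112
Market R$181.85 > fair 179.8112: forward overpriced → cash-and-carry (borrow at r, buy the stock and collect the dividends, short the forward).
Profit at T = |F_mkt − F*| = |181.85 − 179.8112| = R$2.04 per share

R$2.04 per share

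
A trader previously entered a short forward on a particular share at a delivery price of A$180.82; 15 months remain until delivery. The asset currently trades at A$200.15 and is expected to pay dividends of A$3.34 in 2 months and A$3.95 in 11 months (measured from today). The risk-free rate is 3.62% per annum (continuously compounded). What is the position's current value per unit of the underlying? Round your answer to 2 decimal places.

PV(remaining dividends) I = 3.34·e^(−0.0362·2/12) + 3.95·e^(−0.0362·11/12) = 7.1410
Current forward F = (S − I)·e^(rT) = (200.15 − 7.1410)·e^(0.0362·15/12) = 193.0090 × 1.046289 = 201.9432
Value (long) = (F − K)·e^(−rT) = (201.9432 − 180.82) × 0.955759 = 20.1887
Short position value = −(long value) = -A$20.19

-A$20.19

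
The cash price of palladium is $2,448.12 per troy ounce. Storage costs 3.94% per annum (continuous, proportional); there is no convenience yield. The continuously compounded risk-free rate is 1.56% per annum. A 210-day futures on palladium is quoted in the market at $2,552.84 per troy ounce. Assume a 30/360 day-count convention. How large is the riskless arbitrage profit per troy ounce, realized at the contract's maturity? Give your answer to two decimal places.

$24.90 per troy ounce

Fair futures: F* = S·e^(carry·T), with carry = (r + u) = 0.0156 + 0.0394 = 0.0550
F* = 2448.12 · e^(0.0550 × 210/360) = 2448.12 · e^0.03208333 = 2448.12 × 1.03260355 = $2527.9374
Market $2552.84 > fair $2527.9374: forward overpriced → cash-and-carry (buy spot, short the forward).
At maturity, profit = |F_mkt − F*| = |2552.84 − 2527.9374| = $24.90 per troy ounce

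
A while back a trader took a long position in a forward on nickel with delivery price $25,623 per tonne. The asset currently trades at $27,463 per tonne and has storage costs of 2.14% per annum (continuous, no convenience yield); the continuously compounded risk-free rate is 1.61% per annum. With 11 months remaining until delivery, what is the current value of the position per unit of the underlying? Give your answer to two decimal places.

Current fair forward for the remaining 11 months: F = S·e^((r + u)·T), (r + u) = 0.0161 + 0.0214 = 0.0375
F = 27463 · e^(0.0375 × 11/12) = 27463 × 1.03497265 = 28423.4539
Value of long forward = (F − K)·e^(−rT) = (28423.4539 − 25623) · e^(−0.0161·11/12)
= 2800.4539 × 0.98535004 = 2759.43

$2759.43 per tonne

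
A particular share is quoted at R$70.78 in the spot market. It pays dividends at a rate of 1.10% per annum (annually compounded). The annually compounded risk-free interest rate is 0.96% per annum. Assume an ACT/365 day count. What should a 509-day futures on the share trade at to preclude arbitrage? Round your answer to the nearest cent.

R$70.64

F = S · (1+r)^T / (1+q)^T
= 70.78 × 1.013413 / 1.015373 = 70.78 × 0.998070
F = R$70.64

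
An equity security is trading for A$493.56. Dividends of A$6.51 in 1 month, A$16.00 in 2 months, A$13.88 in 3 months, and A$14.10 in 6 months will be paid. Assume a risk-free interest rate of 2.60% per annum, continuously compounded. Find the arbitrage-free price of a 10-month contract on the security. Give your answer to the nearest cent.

PV(dividends) I = 6.51·e^(−0.0260·1/12) + 16.00·e^(−0.0260·2/12) + 13.88·e^(−0.0260·3/12) + 14.10·e^(−0.0260·6/12)
I = 6.4959 + 15.9308 + 13.7901 + 13.9179 = 50.1347
F = (S − I)·e^(rT) = (493.56 − 50.1347) · e^(0.0260·10/12)
= 443.4253 · e^0.021667 = 443.4253 × 1.021903 = A$453.14

A$453.14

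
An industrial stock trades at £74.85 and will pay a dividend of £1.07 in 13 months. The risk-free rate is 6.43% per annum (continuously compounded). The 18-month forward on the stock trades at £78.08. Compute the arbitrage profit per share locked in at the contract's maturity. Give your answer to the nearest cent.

PV(dividends) I = 1.07·e^(−0.0643·13/12) = 0.9980
Fair forward F* = (S − I)·e^(rT) = (74.85 − 0.9980)·e^0.096450 = 73.8520 × 1.101255 = 81.3299
Market £78.08 < fair 81.3299: forward underpriced → reverse cash-and-carry (short the stock, invest proceeds at r, pay the dividends, go long the forward).
Profit at T = |F_mkt − F*| = |78.08 − 81.3299| = £3.25 per share

£3.25 per share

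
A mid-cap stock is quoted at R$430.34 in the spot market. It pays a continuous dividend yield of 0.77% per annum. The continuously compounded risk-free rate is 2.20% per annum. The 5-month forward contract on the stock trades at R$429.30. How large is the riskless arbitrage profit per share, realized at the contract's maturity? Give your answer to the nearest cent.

Fair forward: F* = S·e^(carry·T), with carry = (r − q) = 0.0220 − 0.0077 = 0.0143
F* = 430.34 · e^(0.0143 × 5/12) = 430.34 · e^0.005958 = 430.34 × 1.005976 = R$432.9117
Market R$429.30 < fair R$432.9117: forward underpriced → reverse cash-and-carry (short spot, go long the forward).
At maturity, profit = |F_mkt − F*| = |429.30 − 432.9117| = R$3.61 per share

R$3.61 per share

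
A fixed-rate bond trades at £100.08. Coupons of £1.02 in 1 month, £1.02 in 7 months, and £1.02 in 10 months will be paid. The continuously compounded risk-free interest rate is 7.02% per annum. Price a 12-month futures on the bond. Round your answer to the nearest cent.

£104.19

PV(coupons) I = 1.02·e^(−0.0702·1/12) + 1.02·e^(−0.0702·7/12) + 1.02·e^(−0.0702·10/12)
I = 1.0141 + 0.9791 + 0.9620 = 2.9552
F = (S − I)·e^(rT) = (100.08 − 2.9552) · e^(0.0702·12/12)
= 97.1248 · e^0.070200 = 97.1248 × 1.072723 = £104.19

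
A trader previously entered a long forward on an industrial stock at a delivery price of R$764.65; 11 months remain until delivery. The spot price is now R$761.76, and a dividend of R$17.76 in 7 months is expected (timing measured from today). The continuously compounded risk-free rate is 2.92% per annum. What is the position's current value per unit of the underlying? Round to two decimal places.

-R$0.15

PV(remaining dividends) I = 17.76·e^(−0.0292·7/12) = 17.4600
Current forward F = (S − I)·e^(rT) = (761.76 − 17.4600)·e^(0.0292·11/12) = 744.3000 × 1.027128 = 764.4914
Value (long) = (F − K)·e^(−rT) = (764.4914 − 764.65) × 0.973588 = -0.1544
Value = -R$0.15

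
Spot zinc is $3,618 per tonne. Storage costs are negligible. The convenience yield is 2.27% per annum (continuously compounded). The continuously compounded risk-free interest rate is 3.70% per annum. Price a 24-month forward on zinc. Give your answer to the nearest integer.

Net carry = r + u − y = 0.0370 + 0.0000 − 0.0227 = 0.0143
F = S·e^((r+u−y)T) = 3618 · e^(0.0143 × 24/12) = 3618 · e^0.028600
= 3618 × 1.029013 = $3,723 per tonne

$3,723 per tonne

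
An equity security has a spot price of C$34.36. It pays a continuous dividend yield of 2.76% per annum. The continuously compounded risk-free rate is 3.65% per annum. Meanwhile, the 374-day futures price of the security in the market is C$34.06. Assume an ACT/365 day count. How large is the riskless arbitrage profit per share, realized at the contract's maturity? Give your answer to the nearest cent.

C$0.61 per share

Fair futures: F* = S·e^(carry·T), with carry = (r − q) = 0.0365 − 0.0276 = 0.0089
F* = 34.36 · e^(0.0089 × 374/365) = 34.36 · e^0.009119 = 34.36 × 1.009161 = C$34.6748
Market C$34.06 < fair C$34.6748: forward underpriced → reverse cash-and-carry (short spot, go long the forward).
At maturity, profit = |F_mkt − F*| = |34.06 − 34.6748| = C$0.61 per share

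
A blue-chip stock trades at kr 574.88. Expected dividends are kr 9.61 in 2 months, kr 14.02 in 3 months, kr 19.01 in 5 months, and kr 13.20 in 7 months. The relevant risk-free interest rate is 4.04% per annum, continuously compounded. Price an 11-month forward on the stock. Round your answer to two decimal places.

kr 539.48

PV(dividends) I = 9.61·e^(−0.0404·2/12) + 14.02·e^(−0.0404·3/12) + 19.01·e^(−0.0404·5/12) + 13.20·e^(−0.0404·7/12)
I = 9.5455 + 13.8791 + 18.6927 + 12.8926 = 55.0099
F = (S − I)·e^(rT) = (574.88 − 55.0099) · e^(0.0404·11/12)
= 519.8701 · e^0.037033 = 519.8701 × 1.037727 = kr 539.48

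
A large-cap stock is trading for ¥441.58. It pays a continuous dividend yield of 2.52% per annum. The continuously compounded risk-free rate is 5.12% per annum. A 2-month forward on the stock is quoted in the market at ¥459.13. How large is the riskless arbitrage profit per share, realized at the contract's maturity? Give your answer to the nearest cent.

Fair forward: F* = S·e^(carry·T), with carry = (r − q) = 0.0512 − 0.0252 = 0.0260
F* = 441.58 · e^(0.0260 × 2/12) = 441.58 · e^0.004333 = 441.58 × 1.004342 = ¥443.4973
Market ¥459.13 > fair ¥443.4973: forward overpriced → cash-and-carry (buy spot, short the forward).
At maturity, profit = |F_mkt − F*| = |459.13 − 443.4973| = ¥15.63 per share

¥15.63 per share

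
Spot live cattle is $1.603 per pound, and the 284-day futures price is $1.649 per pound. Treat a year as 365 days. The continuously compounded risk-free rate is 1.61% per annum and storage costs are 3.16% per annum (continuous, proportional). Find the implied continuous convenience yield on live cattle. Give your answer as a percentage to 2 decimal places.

1.13%

F = S·e^((r+u−y)T) ⇒ (r+u−y) = ln(F/S)/T
ln(1.649/1.603) = 0.028292; /T ⇒ 0.036361
y = r + u − ln(F/S)/T = 0.0161 + 0.0316 − 0.036361 = 0.011339
y = 1.13%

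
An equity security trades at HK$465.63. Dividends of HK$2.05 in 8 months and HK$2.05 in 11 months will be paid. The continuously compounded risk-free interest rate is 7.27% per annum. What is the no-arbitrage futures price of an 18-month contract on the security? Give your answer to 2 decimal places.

PV(dividends) I = 2.05·e^(−0.0727·8/12) + 2.05·e^(−0.0727·11/12)
I = 1.9530 + 1.9178 = 3.8708
F = (S − I)·e^(rT) = (465.63 − 3.8708) · e^(0.0727·18/12)
= 461.7592 · e^0.109050 = 461.7592 × 1.115218 = HK$514.96

HK$514.96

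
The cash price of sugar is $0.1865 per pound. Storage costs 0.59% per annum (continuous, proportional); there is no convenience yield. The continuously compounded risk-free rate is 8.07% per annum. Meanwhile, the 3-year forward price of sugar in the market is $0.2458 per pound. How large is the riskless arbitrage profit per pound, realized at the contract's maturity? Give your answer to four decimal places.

Fair forward: F* = S·e^(carry·T), with carry = (r + u) = 0.0807 + 0.0059 = 0.0866
F* = 0.1865 · e^(0.0866 × 3) = 0.1865 · e^0.259800 = 0.1865 × 1.296671 = $0.2418
Market $0.2458 > fair $0.2418: forward overpriced → cash-and-carry (buy spot, short the forward).
At maturity, profit = |F_mkt − F*| = |0.2458 − 0.2418| = $0.0040 per pound

$0.0040 per pound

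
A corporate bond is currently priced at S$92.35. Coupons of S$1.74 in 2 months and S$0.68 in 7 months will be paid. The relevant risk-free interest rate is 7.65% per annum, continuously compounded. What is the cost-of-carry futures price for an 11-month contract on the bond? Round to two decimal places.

S$96.52

PV(coupons) I = 1.74·e^(−0.0765·2/12) + 0.68·e^(−0.0765·7/12)
I = 1.7180 + 0.6503 = 2.3683
F = (S − I)·e^(rT) = (92.35 − 2.3683) · e^(0.0765·11/12)
= 89.9817 · e^0.070125 = 89.9817 × 1.072642 = S$96.52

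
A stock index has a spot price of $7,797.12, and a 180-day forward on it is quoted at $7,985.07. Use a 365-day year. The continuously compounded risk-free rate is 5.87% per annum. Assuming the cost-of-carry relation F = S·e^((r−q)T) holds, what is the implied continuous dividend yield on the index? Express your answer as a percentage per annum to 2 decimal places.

From F = S·e^((r−q)T): (r − q) = ln(F/S)/T
ln(7985.07/7797.12) = ln(1.024105) = 0.023819
(r − q) = 0.023819 / (180/365) = 0.048300
q = r − ln(F/S)/T = 0.0587 − 0.048300 = 0.010400
q = 1.04%

1.04%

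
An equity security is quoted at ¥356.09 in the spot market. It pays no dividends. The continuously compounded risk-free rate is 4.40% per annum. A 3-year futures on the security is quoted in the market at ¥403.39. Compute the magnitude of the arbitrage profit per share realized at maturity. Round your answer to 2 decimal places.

Fair futures: F* = S·e^(carry·T), with carry = r = 0.0440
F* = 356.09 · e^(0.0440 × 3) = 356.09 · e^0.132000 = 356.09 × 1.141108 = ¥406.3371
Market ¥403.39 < fair ¥406.3371: forward underpriced → reverse cash-and-carry (short spot, go long the forward).
At maturity, profit = |F_mkt − F*| = |403.39 − 406.3371| = ¥2.95 per share

¥2.95 per share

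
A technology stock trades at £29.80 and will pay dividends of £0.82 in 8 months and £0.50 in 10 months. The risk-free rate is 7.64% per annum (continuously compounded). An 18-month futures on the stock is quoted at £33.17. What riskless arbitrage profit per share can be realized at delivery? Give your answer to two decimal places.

PV(dividends) I = 0.82·e^(−0.0764·8/12) + 0.50·e^(−0.0764·10/12) = 1.2484
Fair futures F* = (S − I)·e^(rT) = (29.80 − 1.2484)·e^0.114600 = 28.5516 × 1.121425 = 32.0185
Market £33.17 > fair 32.0185: forward overpriced → cash-and-carry (borrow at r, buy the stock and collect the dividends, short the forward).
Profit at T = |F_mkt − F*| = |33.17 − 32.0185| = £1.15 per share

£1.15 per share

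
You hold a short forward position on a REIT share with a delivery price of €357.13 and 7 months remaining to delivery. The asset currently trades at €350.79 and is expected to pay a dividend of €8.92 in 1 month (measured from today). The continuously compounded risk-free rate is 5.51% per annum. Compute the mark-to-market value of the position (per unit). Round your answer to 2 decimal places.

€3.92

PV(remaining dividends) I = 8.92·e^(−0.0551·1/12) = 8.8791
Current forward F = (S − I)·e^(rT) = (350.79 − 8.8791)·e^(0.0551·7/12) = 341.9109 × 1.032664 = 353.0791
Value (long) = (F − K)·e^(−rT) = (353.0791 − 357.13) × 0.968369 = -3.9228
Short position value = −(long value) = €3.92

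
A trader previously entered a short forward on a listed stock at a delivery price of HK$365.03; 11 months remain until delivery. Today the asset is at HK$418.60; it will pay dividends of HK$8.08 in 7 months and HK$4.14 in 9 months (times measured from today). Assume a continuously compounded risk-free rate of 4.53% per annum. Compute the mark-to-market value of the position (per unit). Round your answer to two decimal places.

-HK$56.55

PV(remaining dividends) I = 8.08·e^(−0.0453·7/12) + 4.14·e^(−0.0453·9/12) = 11.8710
Current forward F = (S − I)·e^(rT) = (418.60 − 11.8710)·e^(0.0453·11/12) = 406.7290 × 1.042399 = 423.9739
Value (long) = (F − K)·e^(−rT) = (423.9739 − 365.03) × 0.959325 = 56.5464
Short position value = −(long value) = -HK$56.55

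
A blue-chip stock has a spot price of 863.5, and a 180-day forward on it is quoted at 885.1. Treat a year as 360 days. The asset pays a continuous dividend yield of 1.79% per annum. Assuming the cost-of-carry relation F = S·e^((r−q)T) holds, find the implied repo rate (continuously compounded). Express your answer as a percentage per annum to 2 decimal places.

6.73%

From F = S·e^((r−q)T): (r − q) = ln(F/S)/T
ln(885.1/863.5) = ln(1.025014) = 0.024706
(r − q) = 0.024706 / (180/360) = 0.049412
r = ln(F/S)/T + q = 0.049412 + 0.0179 = 0.067312
r = 6.73%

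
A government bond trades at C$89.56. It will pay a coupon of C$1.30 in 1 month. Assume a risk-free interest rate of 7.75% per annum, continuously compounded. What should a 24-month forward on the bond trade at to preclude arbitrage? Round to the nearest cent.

C$103.07

PV(coupons) I = 1.30·e^(−0.0775·1/12)
I = 1.2916
F = (S − I)·e^(rT) = (89.56 − 1.2916) · e^(0.0775·24/12)
= 88.2684 · e^0.155000 = 88.2684 × 1.167658 = C$103.07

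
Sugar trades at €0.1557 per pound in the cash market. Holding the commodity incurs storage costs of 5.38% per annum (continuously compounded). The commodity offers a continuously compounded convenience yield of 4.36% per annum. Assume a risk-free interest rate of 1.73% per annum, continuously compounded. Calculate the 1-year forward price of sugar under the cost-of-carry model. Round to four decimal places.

€0.1600 per pound

Net carry = r + u − y = 0.0173 + 0.0538 − 0.0436 = 0.0275
F = S·e^((r+u−y)T) = 0.1557 · e^(0.0275 × 1) = 0.1557 · e^0.027500
= 0.1557 × 1.027882 = €0.1600 per pound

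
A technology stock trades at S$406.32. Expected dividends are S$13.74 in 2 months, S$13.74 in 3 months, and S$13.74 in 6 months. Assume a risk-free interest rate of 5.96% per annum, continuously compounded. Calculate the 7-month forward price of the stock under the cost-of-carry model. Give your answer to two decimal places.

PV(dividends) I = 13.74·e^(−0.0596·2/12) + 13.74·e^(−0.0596·3/12) + 13.74·e^(−0.0596·6/12)
I = 13.6042 + 13.5368 + 13.3366 = 40.4776
F = (S − I)·e^(rT) = (406.32 − 40.4776) · e^(0.0596·7/12)
= 365.8424 · e^0.034767 = 365.8424 × 1.035378 = S$378.79

S$378.79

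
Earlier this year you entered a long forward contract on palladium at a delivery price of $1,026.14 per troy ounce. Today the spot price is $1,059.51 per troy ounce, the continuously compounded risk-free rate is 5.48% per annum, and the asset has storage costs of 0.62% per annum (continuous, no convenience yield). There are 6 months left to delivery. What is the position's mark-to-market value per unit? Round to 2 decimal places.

Current fair forward for the remaining 6 months: F = S·e^((r + u)·T), (r + u) = 0.0548 + 0.0062 = 0.0610
F = 1059.51 · e^(0.0610 × 6/12) = 1059.51 × 1.03096989 = 1092.3229
Value of long forward = (F − K)·e^(−rT) = (1092.3229 − 1026.14) · e^(−0.0548·6/12)
= 66.1829 × 0.97297197 = 64.39

$64.39 per troy ounce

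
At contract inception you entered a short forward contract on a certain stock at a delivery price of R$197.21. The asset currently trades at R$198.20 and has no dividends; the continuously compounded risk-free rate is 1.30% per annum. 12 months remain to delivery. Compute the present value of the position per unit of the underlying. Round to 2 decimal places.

Current fair forward for the remaining 12 months: F = S·e^(r·T), r = 0.0130
F = 198.20 · e^(0.0130 × 12/12) = 198.20 × 1.013085 = 200.7934
Value of long forward = (F − K)·e^(−rT) = (200.7934 − 197.21) · e^(−0.0130·12/12)
= 3.5834 × 0.987084 = 3.54
Short position value = −(long value) = -R$3.54

-R$3.54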